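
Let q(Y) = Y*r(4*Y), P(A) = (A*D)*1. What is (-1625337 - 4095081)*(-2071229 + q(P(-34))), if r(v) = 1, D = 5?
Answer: 11849268124782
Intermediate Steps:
P(A) = 5*A (P(A) = (A*5)*1 = (5*A)*1 = 5*A)
q(Y) = Y (q(Y) = Y*1 = Y)
(-1625337 - 4095081)*(-2071229 + q(P(-34))) = (-1625337 - 4095081)*(-2071229 + 5*(-34)) = -5720418*(-2071229 - 170) = -5720418*(-2071399) = 11849268124782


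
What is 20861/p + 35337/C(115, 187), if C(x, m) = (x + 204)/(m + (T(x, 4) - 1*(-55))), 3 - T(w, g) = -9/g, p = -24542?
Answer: 428837194085/15657796 ≈ 27388.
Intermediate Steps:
T(w, g) = 3 + 9/g (T(w, g) = 3 - (-9)/g = 3 + 9/g)
C(x, m) = (204 + x)/(241/4 + m) (C(x, m) = (x + 204)/(m + ((3 + 9/4) - 1*(-55))) = (204 + x)/(m + ((3 + 9*(¼)) + 55)) = (204 + x)/(m + ((3 + 9/4) + 55)) = (204 + x)/(m + (21/4 + 55)) = (204 + x)/(m + 241/4) = (204 + x)/(241/4 + m))
20861/p + 35337/C(115, 187) = 20861/(-24542) + 35337/((4*(204 + 115)/(241 + 4*187))) = 20861*(-1/24542) + 35337/((4*319/(241 + 748))) = -20861/24542 + 35337/((4*319/989)) = -20861/24542 + 35337/((4*(1/989)*319)) = -20861/24542 + 35337/(1276/989) = -20861/24542 + 35337*(989/1276) = -20861/24542 + 34948293/1276 = 428837194085/15657796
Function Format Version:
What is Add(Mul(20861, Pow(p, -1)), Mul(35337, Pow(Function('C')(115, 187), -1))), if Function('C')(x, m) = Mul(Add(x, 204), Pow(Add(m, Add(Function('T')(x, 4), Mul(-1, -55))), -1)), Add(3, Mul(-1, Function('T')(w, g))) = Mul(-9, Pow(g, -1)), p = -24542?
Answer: Rational(428837194085, 15657796) ≈ 27388.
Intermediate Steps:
Function('T')(w, g) = Add(3, Mul(9, Pow(g, -1))) (Function('T')(w, g) = Add(3, Mul(-1, Mul(-9, Pow(g, -1)))) = Add(3, Mul(9, Pow(g, -1))))
Function('C')(x, m) = Mul(Pow(Add(Rational(241, 4), m), -1), Add(204, x)) (Function('C')(x, m) = Mul(Add(x, 204), Pow(Add(m, Add(Add(3, Mul(9, Pow(4, -1))), Mul(-1, -55))), -1)) = Mul(Add(204, x), Pow(Add(m, Add(Add(3, Mul(9, Rational(1, 4))), 55)), -1)) = Mul(Add(204, x), Pow(Add(m, Add(Add(3, Rational(9, 4)), 55)), -1)) = Mul(Add(204, x), Pow(Add(m, Add(Rational(21, 4), 55)), -1)) = Mul(Add(204, x), Pow(Add(m, Rational(241, 4)), -1)) = Mul(Add(204, x), Pow(Add(Rational(241, 4), m), -1)) = Mul(Pow(Add(Rational(241, 4), m), -1), Add(204, x)))
Add(Mul(20861, Pow(p, -1)), Mul(35337, Pow(Function('C')(115, 187), -1))) = Add(Mul(20861, Pow(-24542, -1)), Mul(35337, Pow(Mul(4, Pow(Add(241, Mul(4, 187)), -1), Add(204, 115)), -1))) = Add(Mul(20861, Rational(-1, 24542)), Mul(35337, Pow(Mul(4, Pow(Add(241, 748), -1), 319), -1))) = Add(Rational(-20861, 24542), Mul(35337, Pow(Mul(4, Pow(989, -1), 319), -1))) = Add(Rational(-20861, 24542), Mul(35337, Pow(Mul(4, Rational(1, 989), 319), -1))) = Add(Rational(-20861, 24542), Mul(35337, Pow(Rational(1276, 989), -1))) = Add(Rational(-20861, 24542), Mul(35337, Rational(989, 1276))) = Add(Rational(-20861, 24542), Rational(34948293, 1276)) = Rational(428837194085, 15657796)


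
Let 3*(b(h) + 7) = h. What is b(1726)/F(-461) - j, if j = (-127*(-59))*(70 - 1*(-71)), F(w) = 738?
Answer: -2339118077/2214 ≈ -1.0565e+6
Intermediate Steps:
b(h) = -7 + h/3
j = 1056513 (j = 7493*(70 + 71) = 7493*141 = 1056513)
b(1726)/F(-461) - j = (-7 + (⅓)*1726)/738 - 1*1056513 = (-7 + 1726/3)*(1/738) - 1056513 = (1705/3)*(1/738) - 1056513 = 1705/2214 - 1056513 = -2339118077/2214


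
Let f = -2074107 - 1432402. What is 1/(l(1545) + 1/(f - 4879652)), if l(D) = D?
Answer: 8386161/12956618744 ≈ 0.00064725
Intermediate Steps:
f = -3506509
1/(l(1545) + 1/(f - 4879652)) = 1/(1545 + 1/(-3506509 - 4879652)) = 1/(1545 + 1/(-8386161)) = 1/(1545 - 1/8386161) = 1/(12956618744/8386161) = 8386161/12956618744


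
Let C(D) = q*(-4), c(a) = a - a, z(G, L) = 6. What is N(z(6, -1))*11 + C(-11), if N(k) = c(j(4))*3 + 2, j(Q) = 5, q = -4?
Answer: 38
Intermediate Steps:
c(a) = 0
N(k) = 2 (N(k) = 0*3 + 2 = 0 + 2 = 2)
C(D) = 16 (C(D) = -4*(-4) = 16)
N(z(6, -1))*11 + C(-11) = 2*11 + 16 = 22 + 16 = 38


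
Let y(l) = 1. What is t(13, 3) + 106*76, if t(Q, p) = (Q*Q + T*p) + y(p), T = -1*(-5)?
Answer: 8241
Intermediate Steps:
T = 5
t(Q, p) = 1 + Q² + 5*p (t(Q, p) = (Q*Q + 5*p) + 1 = (Q² + 5*p) + 1 = 1 + Q² + 5*p)
t(13, 3) + 106*76 = (1 + 13² + 5*3) + 106*76 = (1 + 169 + 15) + 8056 = 185 + 8056 = 8241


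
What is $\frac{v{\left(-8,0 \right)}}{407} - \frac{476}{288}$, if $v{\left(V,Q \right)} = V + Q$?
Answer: $- \frac{49009}{29304} \approx -1.6724$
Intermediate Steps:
$v{\left(V,Q \right)} = Q + V$
$\frac{v{\left(-8,0 \right)}}{407} - \frac{476}{288} = \frac{0 - 8}{407} - \frac{476}{288} = \left(-8\right) \frac{1}{407} - \frac{119}{72} = - \frac{8}{407} - \frac{119}{72} = - \frac{49009}{29304}$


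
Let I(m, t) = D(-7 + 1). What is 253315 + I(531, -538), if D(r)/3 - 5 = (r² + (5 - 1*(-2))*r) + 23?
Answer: 253381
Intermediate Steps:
D(r) = 84 + 3*r² + 21*r (D(r) = 15 + 3*((r² + (5 - 1*(-2))*r) + 23) = 15 + 3*((r² + (5 + 2)*r) + 23) = 15 + 3*((r² + 7*r) + 23) = 15 + 3*(23 + r² + 7*r) = 15 + (69 + 3*r² + 21*r) = 84 + 3*r² + 21*r)
I(m, t) = 66 (I(m, t) = 84 + 3*(-7 + 1)² + 21*(-7 + 1) = 84 + 3*(-6)² + 21*(-6) = 84 + 3*36 - 126 = 84 + 108 - 126 = 66)
253315 + I(531, -538) = 253315 + 66 = 253381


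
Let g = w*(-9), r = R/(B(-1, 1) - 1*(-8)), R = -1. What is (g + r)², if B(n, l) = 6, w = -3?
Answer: 142129/196 ≈ 725.15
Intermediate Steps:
r = -1/14 (r = -1/(6 - 1*(-8)) = -1/(6 + 8) = -1/14 ≈ -0.071429)
g = 27 (g = -3*(-9) = 27)
(g + r)² = (27 - 1/14)² = (377/14)² = 142129/196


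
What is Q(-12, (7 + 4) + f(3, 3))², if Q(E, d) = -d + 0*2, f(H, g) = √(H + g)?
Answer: (11 + √6)² ≈ 180.89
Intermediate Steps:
Q(E, d) = -d (Q(E, d) = -d + 0 = -d)
Q(-12, (7 + 4) + f(3, 3))² = (-((7 + 4) + √(3 + 3)))² = (-(11 + √6))² = (-11 - √6)²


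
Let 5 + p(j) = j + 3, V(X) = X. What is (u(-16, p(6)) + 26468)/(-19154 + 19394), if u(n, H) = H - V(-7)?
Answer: 26479/240 ≈ 110.33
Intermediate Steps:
p(j) = -2 + j (p(j) = -5 + (j + 3) = -5 + (3 + j) = -2 + j)
u(n, H) = 7 + H (u(n, H) = H - 1*(-7) = H + 7 = 7 + H)
(u(-16, p(6)) + 26468)/(-19154 + 19394) = ((7 + (-2 + 6)) + 26468)/(-19154 + 19394) = ((7 + 4) + 26468)/240 = (11 + 26468)*(1/240) = 26479*(1/240) = 26479/240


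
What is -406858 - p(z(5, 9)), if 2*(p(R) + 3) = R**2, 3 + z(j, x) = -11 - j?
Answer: -814071/2 ≈ -4.0704e+5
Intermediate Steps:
z(j, x) = -14 - j (z(j, x) = -3 + (-11 - j) = -14 - j)
p(R) = -3 + R**2/2
-406858 - p(z(5, 9)) = -406858 - (-3 + (-14 - 1*5)**2/2) = -406858 - (-3 + (-14 - 5)**2/2) = -406858 - (-3 + (1/2)*(-19)**2) = -406858 - (-3 + (1/2)*361) = -406858 - (-3 + 361/2) = -406858 - 1*355/2 = -406858 - 355/2 = -814071/2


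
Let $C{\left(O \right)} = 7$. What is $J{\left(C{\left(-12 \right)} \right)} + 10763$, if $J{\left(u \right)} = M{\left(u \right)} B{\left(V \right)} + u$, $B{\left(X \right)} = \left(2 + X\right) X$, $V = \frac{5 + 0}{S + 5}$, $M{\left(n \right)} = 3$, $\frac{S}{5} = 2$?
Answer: $\frac{32317}{3} \approx 10772.0$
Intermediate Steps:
$S = 10$ ($S = 5 \cdot 2 = 10$)
$V = \frac{1}{3}$ ($V = \frac{5 + 0}{10 + 5} = \frac{5}{15} = 5 \cdot \frac{1}{15} = \frac{1}{3} \approx 0.33333$)
$B{\left(X \right)} = X \left(2 + X\right)$
$J{\left(u \right)} = \frac{7}{3} + u$ ($J{\left(u \right)} = 3 \frac{2 + \frac{1}{3}}{3} + u = 3 \cdot \frac{1}{3} \cdot \frac{7}{3} + u = 3 \cdot \frac{7}{9} + u = \frac{7}{3} + u$)
$J{\left(C{\left(-12 \right)} \right)} + 10763 = \left(\frac{7}{3} + 7\right) + 10763 = \frac{28}{3} + 10763 = \frac{32317}{3}$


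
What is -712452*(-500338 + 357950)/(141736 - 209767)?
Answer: -33814871792/22677 ≈ -1.4912e+6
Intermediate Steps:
-712452*(-500338 + 357950)/(141736 - 209767) = -712452/((-68031/(-142388))) = -712452/((-68031*(-1/142388))) = -712452/68031/142388 = -712452*142388/68031 = -33814871792/22677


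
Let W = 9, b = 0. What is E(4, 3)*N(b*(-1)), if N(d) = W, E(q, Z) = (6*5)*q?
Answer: 1080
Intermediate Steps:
E(q, Z) = 30*q
N(d) = 9
E(4, 3)*N(b*(-1)) = (30*4)*9 = 120*9 = 1080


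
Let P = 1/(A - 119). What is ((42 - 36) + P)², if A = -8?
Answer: 579121/16129 ≈ 35.906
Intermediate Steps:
P = -1/127 (P = 1/(-8 - 119) = 1/(-127) = -1/127 ≈ -0.0078740)
((42 - 36) + P)² = ((42 - 36) - 1/127)² = (6 - 1/127)² = (761/127)² = 579121/16129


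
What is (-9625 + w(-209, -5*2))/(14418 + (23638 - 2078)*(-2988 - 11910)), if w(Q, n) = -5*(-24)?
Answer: 9505/321186462 ≈ 2.9593e-5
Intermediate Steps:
w(Q, n) = 120
(-9625 + w(-209, -5*2))/(14418 + (23638 - 2078)*(-2988 - 11910)) = (-9625 + 120)/(14418 + (23638 - 2078)*(-2988 - 11910)) = -9505/(14418 + 21560*(-14898)) = -9505/(14418 - 321200880) = -9505/(-321186462) = -9505*(-1/321186462) = 9505/321186462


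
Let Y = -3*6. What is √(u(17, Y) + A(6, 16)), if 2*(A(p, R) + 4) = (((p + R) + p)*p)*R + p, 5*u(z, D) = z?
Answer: 6*√935/5 ≈ 36.693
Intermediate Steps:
Y = -18
u(z, D) = z/5
A(p, R) = -4 + p/2 + R*p*(R + 2*p)/2 (A(p, R) = -4 + ((((p + R) + p)*p)*R + p)/2 = -4 + ((((R + p) + p)*p)*R + p)/2 = -4 + (((R + 2*p)*p)*R + p)/2 = -4 + ((p*(R + 2*p))*R + p)/2 = -4 + (R*p*(R + 2*p) + p)/2 = -4 + (p + R*p*(R + 2*p))/2 = -4 + (p/2 + R*p*(R + 2*p)/2) = -4 + p/2 + R*p*(R + 2*p)/2)
√(u(17, Y) + A(6, 16)) = √((⅕)*17 + (-4 + (½)*6 + 16*6² + (½)*6*16²)) = √(17/5 + (-4 + 3 + 16*36 + (½)*6*256)) = √(17/5 + (-4 + 3 + 576 + 768)) = √(17/5 + 1343) = √(6732/5) = 6*√935/5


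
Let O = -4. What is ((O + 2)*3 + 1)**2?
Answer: 25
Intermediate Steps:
((O + 2)*3 + 1)**2 = ((-4 + 2)*3 + 1)**2 = (-2*3 + 1)**2 = (-6 + 1)**2 = (-5)**2 = 25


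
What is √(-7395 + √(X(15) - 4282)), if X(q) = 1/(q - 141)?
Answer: √(-13044780 + 42*I*√7553462)/42 ≈ 0.38047 + 85.995*I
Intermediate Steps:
X(q) = 1/(-141 + q)
√(-7395 + √(X(15) - 4282)) = √(-7395 + √(1/(-141 + 15) - 4282)) = √(-7395 + √(1/(-126) - 4282)) = √(-7395 + √(-1/126 - 4282)) = √(-7395 + √(-539533/126)) = √(-7395 + I*√7553462/42)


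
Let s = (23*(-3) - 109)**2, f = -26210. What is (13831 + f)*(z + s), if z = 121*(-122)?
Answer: -209477438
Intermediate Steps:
z = -14762
s = 31684 (s = (-69 - 109)**2 = (-178)**2 = 31684)
(13831 + f)*(z + s) = (13831 - 26210)*(-14762 + 31684) = -12379*16922 = -209477438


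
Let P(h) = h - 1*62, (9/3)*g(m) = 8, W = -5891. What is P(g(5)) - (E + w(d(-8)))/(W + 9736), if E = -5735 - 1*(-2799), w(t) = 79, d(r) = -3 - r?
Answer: -675839/11535 ≈ -58.590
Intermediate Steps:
g(m) = 8/3 (g(m) = (⅓)*8 = 8/3)
E = -2936 (E = -5735 + 2799 = -2936)
P(h) = -62 + h (P(h) = h - 62 = -62 + h)
P(g(5)) - (E + w(d(-8)))/(W + 9736) = (-62 + 8/3) - (-2936 + 79)/(-5891 + 9736) = -178/3 - (-2857)/3845 = -178/3 - 1*(-2857/3845) = -178/3 + 2857/3845 = -675839/11535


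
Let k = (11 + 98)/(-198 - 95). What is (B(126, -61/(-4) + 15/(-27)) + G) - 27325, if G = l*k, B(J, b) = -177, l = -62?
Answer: -8051328/293 ≈ -27479.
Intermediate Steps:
k = -109/293 (k = 109/(-293) = 109*(-1/293) = -109/293 ≈ -0.37201)
G = 6758/293 (G = -62*(-109/293) = 6758/293 ≈ 23.065)
(B(126, -61/(-4) + 15/(-27)) + G) - 27325 = (-177 + 6758/293) - 27325 = -45103/293 - 27325 = -8051328/293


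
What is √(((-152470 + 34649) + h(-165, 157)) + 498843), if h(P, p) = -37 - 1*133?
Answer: 2*√95213 ≈ 617.13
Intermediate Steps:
h(P, p) = -170 (h(P, p) = -37 - 133 = -170)
√(((-152470 + 34649) + h(-165, 157)) + 498843) = √(((-152470 + 34649) - 170) + 498843) = √((-117821 - 170) + 498843) = √(-117991 + 498843) = √380852 = 2*√95213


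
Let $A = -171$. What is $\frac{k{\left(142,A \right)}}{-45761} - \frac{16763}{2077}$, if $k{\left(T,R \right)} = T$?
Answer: $- \frac{11453531}{1418591} \approx -8.0739$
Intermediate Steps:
$\frac{k{\left(142,A \right)}}{-45761} - \frac{16763}{2077} = \frac{142}{-45761} - \frac{16763}{2077} = 142 \left(- \frac{1}{45761}\right) - \frac{16763}{2077} = - \frac{142}{45761} - \frac{16763}{2077} = - \frac{11453531}{1418591}$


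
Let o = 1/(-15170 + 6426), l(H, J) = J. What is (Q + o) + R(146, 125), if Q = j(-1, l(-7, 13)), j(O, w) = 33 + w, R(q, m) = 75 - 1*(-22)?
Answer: 1250391/8744 ≈ 143.00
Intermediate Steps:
R(q, m) = 97 (R(q, m) = 75 + 22 = 97)
o = -1/8744 (o = 1/(-8744) = -1/8744 ≈ -0.00011436)
Q = 46 (Q = 33 + 13 = 46)
(Q + o) + R(146, 125) = (46 - 1/8744) + 97 = 402223/8744 + 97 = 1250391/8744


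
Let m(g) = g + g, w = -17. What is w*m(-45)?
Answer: 1530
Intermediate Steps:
m(g) = 2*g
w*m(-45) = -34*(-45) = -17*(-90) = 1530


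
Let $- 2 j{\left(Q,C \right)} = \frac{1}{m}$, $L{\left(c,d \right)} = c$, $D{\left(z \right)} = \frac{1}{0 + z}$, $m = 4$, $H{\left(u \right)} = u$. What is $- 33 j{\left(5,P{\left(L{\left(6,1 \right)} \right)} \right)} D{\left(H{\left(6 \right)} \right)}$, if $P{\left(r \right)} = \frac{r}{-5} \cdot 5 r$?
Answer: $\frac{11}{16} \approx 0.6875$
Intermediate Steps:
$D{\left(z \right)} = \frac{1}{z}$
$P{\left(r \right)} = - r^{2}$ ($P{\left(r \right)} = r \left(- \frac{1}{5}\right) 5 r = - \frac{r}{5} \cdot 5 r = - r r = - r^{2}$)
$j{\left(Q,C \right)} = - \frac{1}{8}$ ($j{\left(Q,C \right)} = - \frac{1}{2 \cdot 4} = \left(- \frac{1}{2}\right) \frac{1}{4} = - \frac{1}{8}$)
$- 33 j{\left(5,P{\left(L{\left(6,1 \right)} \right)} \right)} D{\left(H{\left(6 \right)} \right)} = \frac{\left(-33\right) \left(- \frac{1}{8}\right)}{6} = \frac{33}{8} \cdot \frac{1}{6} = \frac{11}{16}$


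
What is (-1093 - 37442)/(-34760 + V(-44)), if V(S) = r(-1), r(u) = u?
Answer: 12845/11587 ≈ 1.1086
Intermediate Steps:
V(S) = -1
(-1093 - 37442)/(-34760 + V(-44)) = (-1093 - 37442)/(-34760 - 1) = -38535/(-34761) = -38535*(-1/34761) = 12845/11587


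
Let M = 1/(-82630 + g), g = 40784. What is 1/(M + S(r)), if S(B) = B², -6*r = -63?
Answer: 83692/9227041 ≈ 0.0090703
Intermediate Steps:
M = -1/41846 (M = 1/(-82630 + 40784) = 1/(-41846) = -1/41846 ≈ -2.3897e-5)
r = 21/2 (r = -⅙*(-63) = 21/2 ≈ 10.500)
1/(M + S(r)) = 1/(-1/41846 + (21/2)²) = 1/(-1/41846 + 441/4) = 1/(9227041/83692) = 83692/9227041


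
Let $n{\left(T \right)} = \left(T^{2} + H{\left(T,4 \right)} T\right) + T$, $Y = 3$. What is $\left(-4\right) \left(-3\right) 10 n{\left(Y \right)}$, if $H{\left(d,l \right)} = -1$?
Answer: $1080$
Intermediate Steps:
$n{\left(T \right)} = T^{2}$ ($n{\left(T \right)} = \left(T^{2} - T\right) + T = T^{2}$)
$\left(-4\right) \left(-3\right) 10 n{\left(Y \right)} = \left(-4\right) \left(-3\right) 10 \cdot 3^{2} = 12 \cdot 10 \cdot 9 = 120 \cdot 9 = 1080$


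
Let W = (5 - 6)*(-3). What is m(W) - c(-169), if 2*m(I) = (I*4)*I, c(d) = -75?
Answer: 93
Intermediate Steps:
W = 3 (W = -1*(-3) = 3)
m(I) = 2*I² (m(I) = ((I*4)*I)/2 = ((4*I)*I)/2 = (4*I²)/2 = 2*I²)
m(W) - c(-169) = 2*3² - 1*(-75) = 2*9 + 75 = 18 + 75 = 93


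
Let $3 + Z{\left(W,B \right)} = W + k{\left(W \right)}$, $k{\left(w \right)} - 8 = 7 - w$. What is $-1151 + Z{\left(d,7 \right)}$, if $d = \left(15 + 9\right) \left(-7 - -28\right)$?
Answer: $-1139$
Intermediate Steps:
$k{\left(w \right)} = 15 - w$ ($k{\left(w \right)} = 8 - \left(-7 + w\right) = 15 - w$)
$d = 504$ ($d = 24 \left(-7 + 28\right) = 24 \cdot 21 = 504$)
$Z{\left(W,B \right)} = 12$ ($Z{\left(W,B \right)} = -3 + \left(W - \left(-15 + W\right)\right) = -3 + 15 = 12$)
$-1151 + Z{\left(d,7 \right)} = -1151 + 12 = -1139$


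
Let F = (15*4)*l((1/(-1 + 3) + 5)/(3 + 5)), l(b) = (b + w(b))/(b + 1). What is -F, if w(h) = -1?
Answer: 100/9 ≈ 11.111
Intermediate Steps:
l(b) = (-1 + b)/(1 + b) (l(b) = (b - 1)/(b + 1) = (-1 + b)/(1 + b))
F = -100/9 (F = (15*4)*((-1 + (1/(-1 + 3) + 5)/(3 + 5))/(1 + (1/(-1 + 3) + 5)/(3 + 5))) = 60*((-1 + (1/2 + 5)/8)/(1 + (1/2 + 5)/8)) = 60*((-1 + (½ + 5)*(⅛))/(1 + (½ + 5)*(⅛))) = 60*((-1 + (11/2)*(⅛))/(1 + (11/2)*(⅛))) = 60*((-1 + 11/16)/(1 + 11/16)) = 60*(-5/16/(27/16)) = 60*((16/27)*(-5/16)) = 60*(-5/27) = -100/9 ≈ -11.111)
-F = -1*(-100/9) = 100/9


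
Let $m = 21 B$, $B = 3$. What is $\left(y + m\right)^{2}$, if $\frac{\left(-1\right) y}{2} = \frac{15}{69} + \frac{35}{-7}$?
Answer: $\frac{2785561}{529} \approx 5265.7$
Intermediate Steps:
$y = \frac{220}{23}$ ($y = - 2 \left(\frac{15}{69} + \frac{35}{-7}\right) = - 2 \left(15 \cdot \frac{1}{69} + 35 \left(- \frac{1}{7}\right)\right) = - 2 \left(\frac{5}{23} - 5\right) = \left(-2\right) \left(- \frac{110}{23}\right) = \frac{220}{23} \approx 9.5652$)
$m = 63$ ($m = 21 \cdot 3 = 63$)
$\left(y + m\right)^{2} = \left(\frac{220}{23} + 63\right)^{2} = \left(\frac{1669}{23}\right)^{2} = \frac{2785561}{529}$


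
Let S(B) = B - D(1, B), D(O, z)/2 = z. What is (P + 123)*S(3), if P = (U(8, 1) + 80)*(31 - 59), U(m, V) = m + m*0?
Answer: 7023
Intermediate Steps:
U(m, V) = m (U(m, V) = m + 0 = m)
D(O, z) = 2*z
S(B) = -B (S(B) = B - 2*B = -B)
P = -2464 (P = (8 + 80)*(31 - 59) = 88*(-28) = -2464)
(P + 123)*S(3) = (-2464 + 123)*(-1*3) = -2341*(-3) = 7023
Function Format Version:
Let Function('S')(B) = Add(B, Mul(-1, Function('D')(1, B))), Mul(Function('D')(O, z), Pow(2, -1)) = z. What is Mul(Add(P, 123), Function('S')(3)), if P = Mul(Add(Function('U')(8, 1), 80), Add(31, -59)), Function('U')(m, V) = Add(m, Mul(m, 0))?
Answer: 7023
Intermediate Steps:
Function('U')(m, V) = m (Function('U')(m, V) = Add(m, 0) = m)
Function('D')(O, z) = Mul(2, z)
Function('S')(B) = Mul(-1, B) (Function('S')(B) = Add(B, Mul(-1, Mul(2, B))) = Add(B, Mul(-2, B)) = Mul(-1, B))
P = -2464 (P = Mul(Add(8, 80), Add(31, -59)) = Mul(88, -28) = -2464)
Mul(Add(P, 123), Function('S')(3)) = Mul(Add(-2464, 123), Mul(-1, 3)) = Mul(-2341, -3) = 7023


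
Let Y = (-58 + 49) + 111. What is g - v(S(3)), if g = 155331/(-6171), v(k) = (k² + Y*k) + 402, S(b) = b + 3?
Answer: -201057/187 ≈ -1075.2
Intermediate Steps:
S(b) = 3 + b
Y = 102 (Y = -9 + 111 = 102)
v(k) = 402 + k² + 102*k (v(k) = (k² + 102*k) + 402 = 402 + k² + 102*k)
g = -4707/187 (g = 155331*(-1/6171) = -4707/187 ≈ -25.171)
g - v(S(3)) = -4707/187 - (402 + (3 + 3)² + 102*(3 + 3)) = -4707/187 - (402 + 6² + 102*6) = -4707/187 - (402 + 36 + 612) = -4707/187 - 1*1050 = -4707/187 - 1050 = -201057/187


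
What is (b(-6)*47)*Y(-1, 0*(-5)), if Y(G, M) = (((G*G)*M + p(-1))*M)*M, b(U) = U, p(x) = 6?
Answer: 0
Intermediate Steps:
Y(G, M) = M**2*(6 + M*G**2) (Y(G, M) = (((G*G)*M + 6)*M)*M = ((G**2*M + 6)*M)*M = ((M*G**2 + 6)*M)*M = ((6 + M*G**2)*M)*M = (M*(6 + M*G**2))*M = M**2*(6 + M*G**2))
(b(-6)*47)*Y(-1, 0*(-5)) = (-6*47)*((0*(-5))**2*(6 + (0*(-5))*(-1)**2)) = -282*0**2*(6 + 0*1) = -0*(6 + 0) = -0*6 = -282*0 = 0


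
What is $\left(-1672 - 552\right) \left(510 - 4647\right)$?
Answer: $9200688$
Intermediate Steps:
$\left(-1672 - 552\right) \left(510 - 4647\right) = \left(-2224\right) \left(-4137\right) = 9200688$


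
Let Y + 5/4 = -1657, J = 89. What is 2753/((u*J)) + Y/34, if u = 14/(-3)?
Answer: -4693971/84728 ≈ -55.400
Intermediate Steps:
u = -14/3 (u = 14*(-⅓) = -14/3 ≈ -4.6667)
Y = -6633/4 (Y = -5/4 - 1657 = -6633/4 ≈ -1658.3)
2753/((u*J)) + Y/34 = 2753/((-14/3*89)) - 6633/4/34 = 2753/(-1246/3) - 6633/4*1/34 = 2753*(-3/1246) - 6633/136 = -8259/1246 - 6633/136 = -4693971/84728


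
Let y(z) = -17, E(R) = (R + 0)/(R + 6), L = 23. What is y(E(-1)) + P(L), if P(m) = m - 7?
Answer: -1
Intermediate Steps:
E(R) = R/(6 + R)
P(m) = -7 + m
y(E(-1)) + P(L) = -17 + (-7 + 23) = -17 + 16 = -1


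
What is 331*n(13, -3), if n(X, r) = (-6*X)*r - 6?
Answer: 75468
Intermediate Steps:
n(X, r) = -6 - 6*X*r (n(X, r) = -6*X*r - 6 = -6 - 6*X*r)
331*n(13, -3) = 331*(-6 - 6*13*(-3)) = 331*(-6 + 234) = 331*228 = 75468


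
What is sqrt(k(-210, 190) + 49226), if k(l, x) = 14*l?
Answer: sqrt(46286) ≈ 215.14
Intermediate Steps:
sqrt(k(-210, 190) + 49226) = sqrt(14*(-210) + 49226) = sqrt(-2940 + 49226) = sqrt(46286)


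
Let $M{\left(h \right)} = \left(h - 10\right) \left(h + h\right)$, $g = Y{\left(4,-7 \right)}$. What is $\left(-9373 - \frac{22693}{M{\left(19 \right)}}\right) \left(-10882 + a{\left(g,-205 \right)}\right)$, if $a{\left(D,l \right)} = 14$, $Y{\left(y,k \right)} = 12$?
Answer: $\frac{923282074}{9} \approx 1.0259 \cdot 10^{8}$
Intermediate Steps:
$g = 12$
$M{\left(h \right)} = 2 h \left(-10 + h\right)$ ($M{\left(h \right)} = \left(-10 + h\right) 2 h = 2 h \left(-10 + h\right)$)
$\left(-9373 - \frac{22693}{M{\left(19 \right)}}\right) \left(-10882 + a{\left(g,-205 \right)}\right) = \left(-9373 - \frac{22693}{2 \cdot 19 \left(-10 + 19\right)}\right) \left(-10882 + 14\right) = \left(-9373 - \frac{22693}{2 \cdot 19 \cdot 9}\right) \left(-10868\right) = \left(-9373 - \frac{22693}{342}\right) \left(-10868\right) = \left(- \frac{3228259}{342}\right) \left(-10868\right) = \frac{923282074}{9}$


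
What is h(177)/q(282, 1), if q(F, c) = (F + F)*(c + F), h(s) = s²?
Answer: 10443/53204 ≈ 0.19628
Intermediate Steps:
q(F, c) = 2*F*(F + c) (q(F, c) = (2*F)*(F + c) = 2*F*(F + c))
h(177)/q(282, 1) = 177²/((2*282*(282 + 1))) = 31329/((2*282*283)) = 31329/159612 = 31329*(1/159612) = 10443/53204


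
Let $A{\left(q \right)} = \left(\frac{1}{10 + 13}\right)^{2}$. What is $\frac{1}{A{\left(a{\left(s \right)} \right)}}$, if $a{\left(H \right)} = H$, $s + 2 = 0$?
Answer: $529$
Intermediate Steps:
$s = -2$ ($s = -2 + 0 = -2$)
$A{\left(q \right)} = \frac{1}{529}$ ($A{\left(q \right)} = \left(\frac{1}{23}\right)^{2} = \frac{1}{529}$)
$\frac{1}{A{\left(a{\left(s \right)} \right)}} = \frac{1}{\frac{1}{529}} = 529$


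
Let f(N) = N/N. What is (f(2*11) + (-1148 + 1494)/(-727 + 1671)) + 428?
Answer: 202661/472 ≈ 429.37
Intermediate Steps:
f(N) = 1
(f(2*11) + (-1148 + 1494)/(-727 + 1671)) + 428 = (1 + (-1148 + 1494)/(-727 + 1671)) + 428 = (1 + 346/944) + 428 = (1 + 346*(1/944)) + 428 = (1 + 173/472) + 428 = 645/472 + 428 = 202661/472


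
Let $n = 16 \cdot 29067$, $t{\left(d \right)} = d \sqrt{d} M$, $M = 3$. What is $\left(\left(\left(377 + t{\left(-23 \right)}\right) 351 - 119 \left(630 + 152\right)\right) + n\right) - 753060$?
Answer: $-248719 - 24219 i \sqrt{23} \approx -2.4872 \cdot 10^{5} - 1.1615 \cdot 10^{5} i$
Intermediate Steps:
$t{\left(d \right)} = 3 d^{\frac{3}{2}}$ ($t{\left(d \right)} = d \sqrt{d} 3 = d^{\frac{3}{2}} \cdot 3 = 3 d^{\frac{3}{2}}$)
$n = 465072$
$\left(\left(\left(377 + t{\left(-23 \right)}\right) 351 - 119 \left(630 + 152\right)\right) + n\right) - 753060 = \left(\left(\left(377 + 3 \left(-23\right)^{\frac{3}{2}}\right) 351 - 119 \left(630 + 152\right)\right) + 465072\right) - 753060 = \left(\left(\left(377 + 3 \left(- 23 i \sqrt{23}\right)\right) 351 - 93058\right) + 465072\right) - 753060 = \left(\left(\left(377 - 69 i \sqrt{23}\right) 351 - 93058\right) + 465072\right) - 753060 = \left(\left(\left(132327 - 24219 i \sqrt{23}\right) - 93058\right) + 465072\right) - 753060 = \left(\left(39269 - 24219 i \sqrt{23}\right) + 465072\right) - 753060 = \left(504341 - 24219 i \sqrt{23}\right) - 753060 = -248719 - 24219 i \sqrt{23}$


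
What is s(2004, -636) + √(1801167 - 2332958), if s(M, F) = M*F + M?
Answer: -1272540 + I*√531791 ≈ -1.2725e+6 + 729.24*I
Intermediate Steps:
s(M, F) = M + F*M (s(M, F) = F*M + M = M + F*M)
s(2004, -636) + √(1801167 - 2332958) = 2004*(1 - 636) + √(1801167 - 2332958) = 2004*(-635) + √(-531791) = -1272540 + I*√531791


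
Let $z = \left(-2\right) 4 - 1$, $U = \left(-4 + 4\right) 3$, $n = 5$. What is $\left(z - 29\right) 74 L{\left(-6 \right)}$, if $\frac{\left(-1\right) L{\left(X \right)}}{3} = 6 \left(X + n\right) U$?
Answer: $0$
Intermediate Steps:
$U = 0$ ($U = 0 \cdot 3 = 0$)
$z = -9$ ($z = -8 - 1 = -9$)
$L{\left(X \right)} = 0$ ($L{\left(X \right)} = - 3 \cdot 6 \left(X + 5\right) 0 = - 3 \cdot 6 \left(5 + X\right) 0 = - 3 \left(30 + 6 X\right) 0 = \left(-3\right) 0 = 0$)
$\left(z - 29\right) 74 L{\left(-6 \right)} = \left(-9 - 29\right) 74 \cdot 0 = \left(-38\right) 74 \cdot 0 = \left(-2812\right) 0 = 0$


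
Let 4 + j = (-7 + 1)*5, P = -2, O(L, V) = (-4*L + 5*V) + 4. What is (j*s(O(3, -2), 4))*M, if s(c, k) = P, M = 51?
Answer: 3468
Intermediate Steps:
O(L, V) = 4 - 4*L + 5*V
s(c, k) = -2
j = -34 (j = -4 + (-7 + 1)*5 = -4 - 6*5 = -4 - 30 = -34)
(j*s(O(3, -2), 4))*M = -34*(-2)*51 = 68*51 = 3468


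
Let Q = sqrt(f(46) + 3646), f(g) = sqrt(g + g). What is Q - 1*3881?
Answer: -3881 + sqrt(3646 + 2*sqrt(23)) ≈ -3820.5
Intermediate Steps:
f(g) = sqrt(2)*sqrt(g) (f(g) = sqrt(2*g) = sqrt(2)*sqrt(g))
Q = sqrt(3646 + 2*sqrt(23)) (Q = sqrt(sqrt(2)*sqrt(46) + 3646) = sqrt(2*sqrt(23) + 3646) = sqrt(3646 + 2*sqrt(23)) ≈ 60.461)
Q - 1*3881 = sqrt(3646 + 2*sqrt(23)) - 1*3881 = sqrt(3646 + 2*sqrt(23)) - 3881 = -3881 + sqrt(3646 + 2*sqrt(23))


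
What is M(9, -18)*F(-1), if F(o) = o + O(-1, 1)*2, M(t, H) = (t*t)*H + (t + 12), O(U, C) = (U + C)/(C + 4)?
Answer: 1437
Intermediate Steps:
O(U, C) = (C + U)/(4 + C)
M(t, H) = 12 + t + H*t² (M(t, H) = t²*H + (12 + t) = H*t² + (12 + t) = 12 + t + H*t²)
F(o) = o (F(o) = o + ((1 - 1)/(4 + 1))*2 = o + (0/5)*2 = o + ((⅕)*0)*2 = o + 0*2 = o + 0 = o)
M(9, -18)*F(-1) = (12 + 9 - 18*9²)*(-1) = (12 + 9 - 18*81)*(-1) = (12 + 9 - 1458)*(-1) = -1437*(-1) = 1437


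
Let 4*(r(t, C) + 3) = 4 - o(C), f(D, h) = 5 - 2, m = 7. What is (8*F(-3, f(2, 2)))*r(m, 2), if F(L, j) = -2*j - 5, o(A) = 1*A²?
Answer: 264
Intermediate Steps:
o(A) = A²
f(D, h) = 3
F(L, j) = -5 - 2*j
r(t, C) = -2 - C²/4 (r(t, C) = -3 + (4 - C²)/4 = -3 + (1 - C²/4) = -2 - C²/4)
(8*F(-3, f(2, 2)))*r(m, 2) = (8*(-5 - 2*3))*(-2 - ¼*2²) = (8*(-5 - 6))*(-2 - ¼*4) = (8*(-11))*(-2 - 1) = -88*(-3) = 264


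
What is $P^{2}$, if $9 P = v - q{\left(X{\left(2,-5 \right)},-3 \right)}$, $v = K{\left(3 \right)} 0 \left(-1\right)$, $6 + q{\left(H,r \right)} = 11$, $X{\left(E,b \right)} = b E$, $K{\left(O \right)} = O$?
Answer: $\frac{25}{81} \approx 0.30864$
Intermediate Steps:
$X{\left(E,b \right)} = E b$
$q{\left(H,r \right)} = 5$ ($q{\left(H,r \right)} = -6 + 11 = 5$)
$v = 0$ ($v = 3 \cdot 0 \left(-1\right) = 0 \left(-1\right) = 0$)
$P = - \frac{5}{9}$ ($P = \frac{0 - 5}{9} = \frac{1}{9} \left(-5\right) = - \frac{5}{9} \approx -0.55556$)
$P^{2} = \left(- \frac{5}{9}\right)^{2} = \frac{25}{81}$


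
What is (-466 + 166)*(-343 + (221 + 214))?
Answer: -27600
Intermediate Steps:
(-466 + 166)*(-343 + (221 + 214)) = -300*(-343 + 435) = -300*92 = -27600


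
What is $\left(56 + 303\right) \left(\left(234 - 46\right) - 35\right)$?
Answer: $54927$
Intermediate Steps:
$\left(56 + 303\right) \left(\left(234 - 46\right) - 35\right) = 359 \left(188 - 35\right) = 359 \cdot 153 = 54927$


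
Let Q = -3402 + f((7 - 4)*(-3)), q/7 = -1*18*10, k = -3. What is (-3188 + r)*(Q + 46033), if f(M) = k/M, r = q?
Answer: -568872512/3 ≈ -1.8962e+8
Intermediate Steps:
q = -1260 (q = 7*(-1*18*10) = 7*(-18*10) = 7*(-180) = -1260)
r = -1260
f(M) = -3/M
Q = -10205/3 (Q = -3402 - 3*(-1/(3*(7 - 4))) = -3402 - 3/(3*(-3)) = -3402 - 3/(-9) = -3402 - 3*(-⅑) = -3402 + ⅓ = -10205/3 ≈ -3401.7)
(-3188 + r)*(Q + 46033) = (-3188 - 1260)*(-10205/3 + 46033) = -4448*127894/3 = -568872512/3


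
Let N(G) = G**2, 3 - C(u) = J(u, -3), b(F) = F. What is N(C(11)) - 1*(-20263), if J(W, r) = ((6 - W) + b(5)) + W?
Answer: 20327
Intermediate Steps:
J(W, r) = 11 (J(W, r) = ((6 - W) + 5) + W = (11 - W) + W = 11)
C(u) = -8 (C(u) = 3 - 1*11 = 3 - 11 = -8)
N(C(11)) - 1*(-20263) = (-8)**2 - 1*(-20263) = 64 + 20263 = 20327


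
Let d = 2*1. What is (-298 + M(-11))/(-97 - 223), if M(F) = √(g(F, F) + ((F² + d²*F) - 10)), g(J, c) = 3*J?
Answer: 149/160 - √34/320 ≈ 0.91303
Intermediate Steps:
d = 2
M(F) = √(-10 + F² + 7*F) (M(F) = √(3*F + ((F² + 2²*F) - 10)) = √(3*F + ((F² + 4*F) - 10)) = √(3*F + (-10 + F² + 4*F)) = √(-10 + F² + 7*F))
(-298 + M(-11))/(-97 - 223) = (-298 + √(-10 + (-11)² + 7*(-11)))/(-97 - 223) = (-298 + √(-10 + 121 - 77))/(-320) = (-298 + √34)*(-1/320) = 149/160 - √34/320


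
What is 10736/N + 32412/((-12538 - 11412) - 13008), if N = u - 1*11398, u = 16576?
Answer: 57237938/47842131 ≈ 1.1964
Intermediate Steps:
N = 5178 (N = 16576 - 1*11398 = 16576 - 11398 = 5178)
10736/N + 32412/((-12538 - 11412) - 13008) = 10736/5178 + 32412/((-12538 - 11412) - 13008) = 10736*(1/5178) + 32412/(-23950 - 13008) = 5368/2589 + 32412/(-36958) = 5368/2589 + 32412*(-1/36958) = 5368/2589 - 16206/18479 = 57237938/47842131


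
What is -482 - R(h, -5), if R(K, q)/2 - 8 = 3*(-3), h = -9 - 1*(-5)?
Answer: -480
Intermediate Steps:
h = -4 (h = -9 + 5 = -4)
R(K, q) = -2 (R(K, q) = 16 + 2*(3*(-3)) = 16 + 2*(-9) = 16 - 18 = -2)
-482 - R(h, -5) = -482 - 1*(-2) = -482 + 2 = -480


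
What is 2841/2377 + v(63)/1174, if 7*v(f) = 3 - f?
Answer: 11602359/9767093 ≈ 1.1879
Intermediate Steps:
v(f) = 3/7 - f/7 (v(f) = (3 - f)/7 = 3/7 - f/7)
2841/2377 + v(63)/1174 = 2841/2377 + (3/7 - 1/7*63)/1174 = 2841*(1/2377) + (3/7 - 9)*(1/1174) = 2841/2377 - 60/7*1/1174 = 2841/2377 - 30/4109 = 11602359/9767093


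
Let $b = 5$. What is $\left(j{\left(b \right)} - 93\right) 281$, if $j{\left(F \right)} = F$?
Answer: $-24728$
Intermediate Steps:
$\left(j{\left(b \right)} - 93\right) 281 = \left(5 - 93\right) 281 = \left(-88\right) 281 = -24728$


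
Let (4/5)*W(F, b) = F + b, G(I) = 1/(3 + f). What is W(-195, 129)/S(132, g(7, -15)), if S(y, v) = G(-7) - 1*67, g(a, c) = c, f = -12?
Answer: 1485/1208 ≈ 1.2293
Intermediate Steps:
G(I) = -⅑ (G(I) = 1/(3 - 12) = 1/(-9) = -⅑)
W(F, b) = 5*F/4 + 5*b/4 (W(F, b) = 5*(F + b)/4 = 5*F/4 + 5*b/4)
S(y, v) = -604/9 (S(y, v) = -⅑ - 1*67 = -⅑ - 67 = -604/9)
W(-195, 129)/S(132, g(7, -15)) = ((5/4)*(-195) + (5/4)*129)/(-604/9) = (-975/4 + 645/4)*(-9/604) = -165/2*(-9/604) = 1485/1208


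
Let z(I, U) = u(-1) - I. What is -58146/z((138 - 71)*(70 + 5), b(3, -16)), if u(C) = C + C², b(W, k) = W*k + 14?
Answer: 19382/1675 ≈ 11.571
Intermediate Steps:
b(W, k) = 14 + W*k
z(I, U) = -I (z(I, U) = -(1 - 1) - I = -1*0 - I = 0 - I = -I)
-58146/z((138 - 71)*(70 + 5), b(3, -16)) = -58146*(-1/((70 + 5)*(138 - 71))) = -58146/((-67*75)) = -58146/((-1*5025)) = -58146/(-5025) = -58146*(-1/5025) = 19382/1675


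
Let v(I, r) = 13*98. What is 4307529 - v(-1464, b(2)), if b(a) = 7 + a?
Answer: 4306255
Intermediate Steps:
v(I, r) = 1274
4307529 - v(-1464, b(2)) = 4307529 - 1*1274 = 4307529 - 1274 = 4306255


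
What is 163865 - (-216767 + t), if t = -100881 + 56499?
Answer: 425014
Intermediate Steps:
t = -44382
163865 - (-216767 + t) = 163865 - (-216767 - 44382) = 163865 - 1*(-261149) = 163865 + 261149 = 425014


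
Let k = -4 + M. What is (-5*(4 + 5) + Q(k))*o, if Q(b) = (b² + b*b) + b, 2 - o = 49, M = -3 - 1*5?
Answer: -10857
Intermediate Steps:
M = -8 (M = -3 - 5 = -8)
o = -47 (o = 2 - 1*49 = 2 - 49 = -47)
k = -12 (k = -4 - 8 = -12)
Q(b) = b + 2*b² (Q(b) = (b² + b²) + b = 2*b² + b = b + 2*b²)
(-5*(4 + 5) + Q(k))*o = (-5*(4 + 5) - 12*(1 + 2*(-12)))*(-47) = (-5*9 - 12*(1 - 24))*(-47) = (-45 - 12*(-23))*(-47) = (-45 + 276)*(-47) = 231*(-47) = -10857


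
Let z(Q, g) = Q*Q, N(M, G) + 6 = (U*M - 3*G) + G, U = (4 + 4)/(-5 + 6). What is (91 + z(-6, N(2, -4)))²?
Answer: 16129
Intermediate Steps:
U = 8 (U = 8/1 = 8*1 = 8)
N(M, G) = -6 - 2*G + 8*M (N(M, G) = -6 + ((8*M - 3*G) + G) = -6 + ((-3*G + 8*M) + G) = -6 + (-2*G + 8*M) = -6 - 2*G + 8*M)
z(Q, g) = Q²
(91 + z(-6, N(2, -4)))² = (91 + (-6)²)² = (91 + 36)² = 127² = 16129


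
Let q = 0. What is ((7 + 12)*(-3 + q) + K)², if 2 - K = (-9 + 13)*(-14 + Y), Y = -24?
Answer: 9409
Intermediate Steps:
K = 154 (K = 2 - (-9 + 13)*(-14 - 24) = 2 - 4*(-38) = 2 - 1*(-152) = 2 + 152 = 154)
((7 + 12)*(-3 + q) + K)² = ((7 + 12)*(-3 + 0) + 154)² = (19*(-3) + 154)² = (-57 + 154)² = 97² = 9409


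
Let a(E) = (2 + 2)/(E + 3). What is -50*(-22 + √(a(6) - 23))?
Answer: 1100 - 50*I*√203/3 ≈ 1100.0 - 237.46*I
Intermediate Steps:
a(E) = 4/(3 + E)
-50*(-22 + √(a(6) - 23)) = -50*(-22 + √(4/(3 + 6) - 23)) = -50*(-22 + √(4/9 - 23)) = -50*(-22 + √(-203/9)) = -50*(-22 + I*√203/3) = 1100 - 50*I*√203/3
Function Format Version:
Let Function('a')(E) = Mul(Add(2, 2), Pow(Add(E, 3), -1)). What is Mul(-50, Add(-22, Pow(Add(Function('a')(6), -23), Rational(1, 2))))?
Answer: Add(1100, Mul(Rational(-50, 3), I, Pow(203, Rational(1, 2)))) ≈ Add(1100.0, Mul(-237.46, I))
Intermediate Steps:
Function('a')(E) = Mul(4, Pow(Add(3, E), -1))
Mul(-50, Add(-22, Pow(Add(Function('a')(6), -23), Rational(1, 2)))) = Mul(-50, Add(-22, Pow(Add(Mul(4, Pow(Add(3, 6), -1)), -23), Rational(1, 2)))) = Mul(-50, Add(-22, Pow(Add(Mul(4, Pow(9, -1)), -23), Rational(1, 2)))) = Mul(-50, Add(-22, Pow(Add(Mul(4, Rational(1, 9)), -23), Rational(1, 2)))) = Mul(-50, Add(-22, Pow(Add(Rational(4, 9), -23), Rational(1, 2)))) = Mul(-50, Add(-22, Pow(Rational(-203, 9), Rational(1, 2)))) = Mul(-50, Add(-22, Mul(Rational(1, 3), I, Pow(203, Rational(1, 2))))) = Add(1100, Mul(Rational(-50, 3), I, Pow(203, Rational(1, 2))))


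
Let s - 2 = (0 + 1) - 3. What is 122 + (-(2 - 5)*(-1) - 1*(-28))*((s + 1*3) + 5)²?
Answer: 1722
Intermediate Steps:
s = 0 (s = 2 + ((0 + 1) - 3) = 2 + (1 - 3) = 2 - 2 = 0)
122 + (-(2 - 5)*(-1) - 1*(-28))*((s + 1*3) + 5)² = 122 + (-(2 - 5)*(-1) - 1*(-28))*((0 + 1*3) + 5)² = 122 + (-1*(-3)*(-1) + 28)*((0 + 3) + 5)² = 122 + (3*(-1) + 28)*(3 + 5)² = 122 + (-3 + 28)*8² = 122 + 25*64 = 122 + 1600 = 1722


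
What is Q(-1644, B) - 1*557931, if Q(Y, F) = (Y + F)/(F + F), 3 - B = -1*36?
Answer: -14506741/26 ≈ -5.5795e+5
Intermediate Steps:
B = 39 (B = 3 - (-1)*36 = 3 - 1*(-36) = 3 + 36 = 39)
Q(Y, F) = (F + Y)/(2*F) (Q(Y, F) = (F + Y)/((2*F)) = (F + Y)*(1/(2*F)) = (F + Y)/(2*F))
Q(-1644, B) - 1*557931 = (1/2)*(39 - 1644)/39 - 1*557931 = (1/2)*(1/39)*(-1605) - 557931 = -535/26 - 557931 = -14506741/26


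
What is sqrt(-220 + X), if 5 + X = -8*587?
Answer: I*sqrt(4921) ≈ 70.15*I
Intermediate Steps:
X = -4701 (X = -5 - 8*587 = -5 - 4696 = -4701)
sqrt(-220 + X) = sqrt(-220 - 4701) = sqrt(-4921) = I*sqrt(4921)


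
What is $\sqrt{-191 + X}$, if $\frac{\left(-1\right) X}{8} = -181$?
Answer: $\sqrt{1257} \approx 35.454$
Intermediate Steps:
$X = 1448$ ($X = \left(-8\right) \left(-181\right) = 1448$)
$\sqrt{-191 + X} = \sqrt{-191 + 1448} = \sqrt{1257}$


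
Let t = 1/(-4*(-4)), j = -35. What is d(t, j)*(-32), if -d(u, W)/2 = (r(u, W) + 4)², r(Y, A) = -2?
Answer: 256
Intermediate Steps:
t = 1/16 ≈ 0.062500
d(u, W) = -8 (d(u, W) = -2*(-2 + 4)² = -2*2² = -2*4 = -8)
d(t, j)*(-32) = -8*(-32) = 256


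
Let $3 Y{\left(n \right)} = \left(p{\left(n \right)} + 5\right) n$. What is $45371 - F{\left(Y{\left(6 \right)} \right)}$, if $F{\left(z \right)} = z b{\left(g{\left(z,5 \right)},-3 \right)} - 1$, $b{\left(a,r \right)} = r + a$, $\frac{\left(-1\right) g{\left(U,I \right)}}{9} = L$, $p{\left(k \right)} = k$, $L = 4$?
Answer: $46230$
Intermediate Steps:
$g{\left(U,I \right)} = -36$ ($g{\left(U,I \right)} = \left(-9\right) 4 = -36$)
$Y{\left(n \right)} = \frac{n \left(5 + n\right)}{3}$ ($Y{\left(n \right)} = \frac{\left(n + 5\right) n}{3} = \frac{\left(5 + n\right) n}{3} = \frac{n \left(5 + n\right)}{3}$)
$b{\left(a,r \right)} = a + r$
$F{\left(z \right)} = -1 - 39 z$ ($F{\left(z \right)} = z \left(-36 - 3\right) - 1 = z \left(-39\right) - 1 = - 39 z - 1 = -1 - 39 z$)
$45371 - F{\left(Y{\left(6 \right)} \right)} = 45371 - \left(-1 - 39 \cdot \frac{1}{3} \cdot 6 \left(5 + 6\right)\right) = 45371 - \left(-1 - 39 \cdot \frac{1}{3} \cdot 6 \cdot 11\right) = 45371 - \left(-1 - 858\right) = 45371 - -859 = 45371 + 859 = 46230$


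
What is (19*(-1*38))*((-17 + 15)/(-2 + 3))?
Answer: 1444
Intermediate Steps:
(19*(-1*38))*((-17 + 15)/(-2 + 3)) = (19*(-38))*(-2/1) = -(-1444) = -722*(-2) = 1444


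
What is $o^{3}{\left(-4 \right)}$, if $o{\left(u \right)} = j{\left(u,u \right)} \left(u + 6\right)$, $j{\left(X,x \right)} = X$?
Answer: $-512$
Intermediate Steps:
$o{\left(u \right)} = u \left(6 + u\right)$ ($o{\left(u \right)} = u \left(u + 6\right) = u \left(6 + u\right)$)
$o^{3}{\left(-4 \right)} = \left(- 4 \left(6 - 4\right)\right)^{3} = \left(\left(-4\right) 2\right)^{3} = \left(-8\right)^{3} = -512$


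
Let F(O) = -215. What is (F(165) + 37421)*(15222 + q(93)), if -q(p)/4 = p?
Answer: 552509100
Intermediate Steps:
q(p) = -4*p
(F(165) + 37421)*(15222 + q(93)) = (-215 + 37421)*(15222 - 4*93) = 37206*(15222 - 372) = 37206*14850 = 552509100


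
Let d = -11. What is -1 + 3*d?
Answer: -34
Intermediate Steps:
-1 + 3*d = -1 + 3*(-11) = -1 - 33 = -34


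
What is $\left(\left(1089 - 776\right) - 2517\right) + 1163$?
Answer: $-1041$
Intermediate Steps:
$\left(\left(1089 - 776\right) - 2517\right) + 1163 = \left(313 - 2517\right) + 1163 = -2204 + 1163 = -1041$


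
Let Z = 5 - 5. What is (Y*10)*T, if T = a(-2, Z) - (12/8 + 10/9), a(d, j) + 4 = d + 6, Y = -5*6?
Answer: 2350/3 ≈ 783.33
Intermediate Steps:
Z = 0
Y = -30
a(d, j) = 2 + d (a(d, j) = -4 + (d + 6) = -4 + (6 + d) = 2 + d)
T = -47/18 (T = (2 - 2) - (12/8 + 10/9) = 0 - (12*(1/8) + 10*(1/9)) = 0 - (3/2 + 10/9) = 0 - 1*47/18 = 0 - 47/18 = -47/18 ≈ -2.6111)
(Y*10)*T = -30*10*(-47/18) = -300*(-47/18) = 2350/3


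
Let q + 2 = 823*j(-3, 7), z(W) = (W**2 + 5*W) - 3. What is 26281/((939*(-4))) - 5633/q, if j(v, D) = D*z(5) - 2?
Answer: -7093873987/1010810964 ≈ -7.0180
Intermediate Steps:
z(W) = -3 + W**2 + 5*W
j(v, D) = -2 + 47*D (j(v, D) = D*(-3 + 5**2 + 5*5) - 2 = D*(-3 + 25 + 25) - 2 = D*47 - 2 = 47*D - 2 = -2 + 47*D)
q = 269119 (q = -2 + 823*(-2 + 47*7) = -2 + 823*(-2 + 329) = -2 + 823*327 = -2 + 269121 = 269119)
26281/((939*(-4))) - 5633/q = 26281/((939*(-4))) - 5633/269119 = 26281/(-3756) - 5633*1/269119 = 26281*(-1/3756) - 5633/269119 = -26281/3756 - 5633/269119 = -7093873987/1010810964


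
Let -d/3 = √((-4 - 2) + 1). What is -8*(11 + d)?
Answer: -88 + 24*I*√5 ≈ -88.0 + 53.666*I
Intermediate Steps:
d = -3*I*√5 (d = -3*√((-4 - 2) + 1) = -3*√(-6 + 1) = -3*I*√5 ≈ -6.7082*I)
-8*(11 + d) = -8*(11 - 3*I*√5) = -88 + 24*I*√5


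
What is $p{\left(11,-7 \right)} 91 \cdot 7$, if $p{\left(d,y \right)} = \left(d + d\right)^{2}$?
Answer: $308308$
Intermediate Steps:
$p{\left(d,y \right)} = 4 d^{2}$ ($p{\left(d,y \right)} = \left(2 d\right)^{2} = 4 d^{2}$)
$p{\left(11,-7 \right)} 91 \cdot 7 = 4 \cdot 11^{2} \cdot 91 \cdot 7 = 4 \cdot 121 \cdot 91 \cdot 7 = 484 \cdot 91 \cdot 7 = 44044 \cdot 7 = 308308$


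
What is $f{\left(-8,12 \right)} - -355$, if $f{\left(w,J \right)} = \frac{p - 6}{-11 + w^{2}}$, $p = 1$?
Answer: $\frac{18810}{53} \approx 354.91$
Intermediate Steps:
$f{\left(w,J \right)} = - \frac{5}{-11 + w^{2}}$ ($f{\left(w,J \right)} = \frac{1 - 6}{-11 + w^{2}} = - \frac{5}{-11 + w^{2}}$)
$f{\left(-8,12 \right)} - -355 = - \frac{5}{-11 + \left(-8\right)^{2}} - -355 = - \frac{5}{-11 + 64} + 355 = - \frac{5}{53} + 355 = \frac{18810}{53}$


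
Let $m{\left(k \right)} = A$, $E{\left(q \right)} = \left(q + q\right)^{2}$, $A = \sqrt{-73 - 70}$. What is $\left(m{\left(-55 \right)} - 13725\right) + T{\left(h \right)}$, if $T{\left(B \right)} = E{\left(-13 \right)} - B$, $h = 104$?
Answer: $-13153 + i \sqrt{143} \approx -13153.0 + 11.958 i$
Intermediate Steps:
$A = i \sqrt{143}$ ($A = \sqrt{-143} = i \sqrt{143} \approx 11.958 i$)
$E{\left(q \right)} = 4 q^{2}$ ($E{\left(q \right)} = \left(2 q\right)^{2} = 4 q^{2}$)
$m{\left(k \right)} = i \sqrt{143}$
$T{\left(B \right)} = 676 - B$ ($T{\left(B \right)} = 4 \left(-13\right)^{2} - B = 4 \cdot 169 - B = 676 - B$)
$\left(m{\left(-55 \right)} - 13725\right) + T{\left(h \right)} = \left(i \sqrt{143} - 13725\right) + \left(676 - 104\right) = \left(-13725 + i \sqrt{143}\right) + \left(676 - 104\right) = \left(-13725 + i \sqrt{143}\right) + 572 = -13153 + i \sqrt{143}$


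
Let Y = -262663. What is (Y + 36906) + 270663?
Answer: 44906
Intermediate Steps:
(Y + 36906) + 270663 = (-262663 + 36906) + 270663 = -225757 + 270663 = 44906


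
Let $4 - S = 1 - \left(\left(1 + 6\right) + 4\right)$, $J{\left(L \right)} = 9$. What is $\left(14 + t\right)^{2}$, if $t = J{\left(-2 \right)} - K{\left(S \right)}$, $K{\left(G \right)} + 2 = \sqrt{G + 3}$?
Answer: $\left(25 - \sqrt{17}\right)^{2} \approx 435.84$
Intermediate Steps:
$S = 14$ ($S = 4 - \left(1 - \left(\left(1 + 6\right) + 4\right)\right) = 4 - \left(1 - \left(7 + 4\right)\right) = 4 - \left(1 - 11\right) = 4 - -10 = 4 + 10 = 14$)
$K{\left(G \right)} = -2 + \sqrt{3 + G}$ ($K{\left(G \right)} = -2 + \sqrt{G + 3} = -2 + \sqrt{3 + G}$)
$t = 11 - \sqrt{17}$ ($t = 9 - \left(-2 + \sqrt{3 + 14}\right) = 9 - \left(-2 + \sqrt{17}\right) = 9 + \left(2 - \sqrt{17}\right) = 11 - \sqrt{17} \approx 6.8769$)
$\left(14 + t\right)^{2} = \left(14 + \left(11 - \sqrt{17}\right)\right)^{2} = \left(25 - \sqrt{17}\right)^{2}$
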